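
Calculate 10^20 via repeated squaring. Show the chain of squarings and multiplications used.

Computing 10^20 by squaring (build up from 10^1; each line after the first costs one multiplication):

10^1 = 10
10^2 = (10^1)^2 = 10^2 = 100
10^4 = (10^2)^2 = 100^2 = 10000
10^5 = 10 * 10^4 = 10 * 10000 = 100000
10^10 = (10^5)^2 = 100000^2 = 10000000000
10^20 = (10^10)^2 = 10000000000^2 = 100000000000000000000

Result: 100000000000000000000
Multiplications needed: 5 (5 lines after 10^1)

10^20 = 100000000000000000000. Using exponentiation by squaring, this requires 5 multiplications. The key idea: if the exponent is even, square the half-power; if odd, multiply by the base once.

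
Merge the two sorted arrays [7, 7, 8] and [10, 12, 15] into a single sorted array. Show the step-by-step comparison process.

Merging process:

Compare 7 vs 10: take 7 from left. Merged: [7]
Compare 7 vs 10: take 7 from left. Merged: [7, 7]
Compare 8 vs 10: take 8 from left. Merged: [7, 7, 8]
Append remaining from right: [10, 12, 15]. Merged: [7, 7, 8, 10, 12, 15]

Final merged array: [7, 7, 8, 10, 12, 15]
Total comparisons: 3

The merged array is [7, 7, 8, 10, 12, 15], requiring 3 comparisons. The merge step runs in O(n) time where n is the total number of elements.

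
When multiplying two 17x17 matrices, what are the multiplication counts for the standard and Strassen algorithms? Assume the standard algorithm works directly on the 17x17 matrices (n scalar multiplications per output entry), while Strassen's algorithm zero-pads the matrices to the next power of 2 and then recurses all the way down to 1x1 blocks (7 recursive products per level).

Matrix multiplication for 17x17 matrices:

Strassen's algorithm requires power-of-2 dimensions. Pad 17x17 to 32x32 (next power of 2).

Standard algorithm: 17^3 = 4913 multiplications
Strassen's algorithm: 7^(log2(32)) = 7^5 = 16807 multiplications
Difference: 4913 - 16807 = -11894 (Strassen uses MORE here due to padding overhead — for small or just-over-power-of-2 n, padding can outweigh the per-level savings)

Standard: 4913 multiplications (17^3). Strassen: 16807 multiplications (7^5, after padding to 32x32). Strassen reduces 8 recursive multiplications to 7 at each level.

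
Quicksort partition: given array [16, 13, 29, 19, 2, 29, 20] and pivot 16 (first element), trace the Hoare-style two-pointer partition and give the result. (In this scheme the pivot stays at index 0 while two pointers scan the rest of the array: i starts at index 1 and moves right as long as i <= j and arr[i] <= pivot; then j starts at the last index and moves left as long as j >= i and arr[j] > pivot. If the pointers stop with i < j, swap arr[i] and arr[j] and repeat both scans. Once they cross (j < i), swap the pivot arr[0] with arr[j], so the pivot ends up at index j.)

Hoare-style two-pointer partition with pivot = 16:

Initial array: [16, 13, 29, 19, 2, 29, 20]

Pointers start at i = 1, j = 6.
i stops at index 2 (arr[2]=29 > 16), j stops at index 4 (arr[4]=2 <= 16): swap arr[2] and arr[4], array becomes [16, 13, 2, 19, 29, 29, 20]
i ends at 3, j ends at 2: the pointers have crossed (j < i), so scanning stops.

Swap pivot arr[0] with arr[2] to place pivot at position 2: [2, 13, 16, 19, 29, 29, 20]
Pivot position: 2

After partitioning with pivot 16, the array becomes [2, 13, 16, 19, 29, 29, 20]. The pivot is placed at index 2. All elements to the left of the pivot are <= 16, and all elements to the right are > 16.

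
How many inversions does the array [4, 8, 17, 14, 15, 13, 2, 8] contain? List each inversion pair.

Finding inversions in [4, 8, 17, 14, 15, 13, 2, 8]:

(0, 6): arr[0]=4 > arr[6]=2
(1, 6): arr[1]=8 > arr[6]=2
(2, 3): arr[2]=17 > arr[3]=14
(2, 4): arr[2]=17 > arr[4]=15
(2, 5): arr[2]=17 > arr[5]=13
(2, 6): arr[2]=17 > arr[6]=2
(2, 7): arr[2]=17 > arr[7]=8
(3, 5): arr[3]=14 > arr[5]=13
(3, 6): arr[3]=14 > arr[6]=2
(3, 7): arr[3]=14 > arr[7]=8
(4, 5): arr[4]=15 > arr[5]=13
(4, 6): arr[4]=15 > arr[6]=2
(4, 7): arr[4]=15 > arr[7]=8
(5, 6): arr[5]=13 > arr[6]=2
(5, 7): arr[5]=13 > arr[7]=8

Total inversions: 15

The array has 15 inversion(s): (0,6), (1,6), (2,3), (2,4), (2,5), (2,6), (2,7), (3,5), (3,6), (3,7), (4,5), (4,6), (4,7), (5,6), (5,7). Each pair (i,j) satisfies i < j and arr[i] > arr[j].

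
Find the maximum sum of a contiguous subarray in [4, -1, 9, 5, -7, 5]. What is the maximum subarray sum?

Using Kadane's algorithm on [4, -1, 9, 5, -7, 5]:

Scanning through the array:
Position 1 (value -1): max_ending_here = 3, max_so_far = 4
Position 2 (value 9): max_ending_here = 12, max_so_far = 12
Position 3 (value 5): max_ending_here = 17, max_so_far = 17
Position 4 (value -7): max_ending_here = 10, max_so_far = 17
Position 5 (value 5): max_ending_here = 15, max_so_far = 17

Maximum subarray: [4, -1, 9, 5]
Maximum sum: 17

The maximum subarray is [4, -1, 9, 5] with sum 17. This subarray runs from index 0 to index 3.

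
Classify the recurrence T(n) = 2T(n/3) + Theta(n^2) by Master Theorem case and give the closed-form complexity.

Master Theorem for T(n) = 2T(n/3) + O(n^2):

a = 2, b = 3, c = 2
log_b(a) = log_3(2) = 0.6309

Case 3: c = 2 > log_3(2) = 0.6309
T(n) = O(n^2) = O(n^2)

For T(n) = 2T(n/3) + O(n^2): log_3(2) = 0.6309. This is Case 3 of the Master Theorem (c > log_b(a), work dominated by root), giving O(n^2).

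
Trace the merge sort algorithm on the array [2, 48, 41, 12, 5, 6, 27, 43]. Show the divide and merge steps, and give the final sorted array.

Merge sort trace:

Split: [2, 48, 41, 12, 5, 6, 27, 43] -> [2, 48, 41, 12] and [5, 6, 27, 43]
  Split: [2, 48, 41, 12] -> [2, 48] and [41, 12]
    Split: [2, 48] -> [2] and [48]
    Merge: [2] + [48] -> [2, 48]
    Split: [41, 12] -> [41] and [12]
    Merge: [41] + [12] -> [12, 41]
  Merge: [2, 48] + [12, 41] -> [2, 12, 41, 48]
  Split: [5, 6, 27, 43] -> [5, 6] and [27, 43]
    Split: [5, 6] -> [5] and [6]
    Merge: [5] + [6] -> [5, 6]
    Split: [27, 43] -> [27] and [43]
    Merge: [27] + [43] -> [27, 43]
  Merge: [5, 6] + [27, 43] -> [5, 6, 27, 43]
Merge: [2, 12, 41, 48] + [5, 6, 27, 43] -> [2, 5, 6, 12, 27, 41, 43, 48]

Final sorted array: [2, 5, 6, 12, 27, 41, 43, 48]

The merge sort proceeds by recursively splitting the array and merging sorted halves.
After all merges, the sorted array is [2, 5, 6, 12, 27, 41, 43, 48].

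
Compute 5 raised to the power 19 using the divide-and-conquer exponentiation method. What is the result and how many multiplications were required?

Computing 5^19 by squaring (build up from 5^1; each line after the first costs one multiplication):

5^1 = 5
5^2 = (5^1)^2 = 5^2 = 25
5^4 = (5^2)^2 = 25^2 = 625
5^8 = (5^4)^2 = 625^2 = 390625
5^9 = 5 * 5^8 = 5 * 390625 = 1953125
5^18 = (5^9)^2 = 1953125^2 = 3814697265625
5^19 = 5 * 5^18 = 5 * 3814697265625 = 19073486328125

Result: 19073486328125
Multiplications needed: 6 (6 lines after 5^1)

5^19 = 19073486328125. Using exponentiation by squaring, this requires 6 multiplications. The key idea: if the exponent is even, square the half-power; if odd, multiply by the base once.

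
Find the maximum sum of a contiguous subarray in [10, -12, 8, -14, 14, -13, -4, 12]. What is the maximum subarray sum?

Using Kadane's algorithm on [10, -12, 8, -14, 14, -13, -4, 12]:

Scanning through the array:
Position 1 (value -12): max_ending_here = -2, max_so_far = 10
Position 2 (value 8): max_ending_here = 8, max_so_far = 10
Position 3 (value -14): max_ending_here = -6, max_so_far = 10
Position 4 (value 14): max_ending_here = 14, max_so_far = 14
Position 5 (value -13): max_ending_here = 1, max_so_far = 14
Position 6 (value -4): max_ending_here = -3, max_so_far = 14
Position 7 (value 12): max_ending_here = 12, max_so_far = 14

Maximum subarray: [14]
Maximum sum: 14

The maximum subarray is [14] with sum 14. This subarray runs from index 4 to index 4.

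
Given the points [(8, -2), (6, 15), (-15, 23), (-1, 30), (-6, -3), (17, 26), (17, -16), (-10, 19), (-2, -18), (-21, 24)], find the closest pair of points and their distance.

Computing all pairwise distances among 10 points:

d((8, -2), (6, 15)) = 17.1172
d((8, -2), (-15, 23)) = 33.9706
d((8, -2), (-1, 30)) = 33.2415
d((8, -2), (-6, -3)) = 14.0357
d((8, -2), (17, 26)) = 29.4109
d((8, -2), (17, -16)) = 16.6433
d((8, -2), (-10, 19)) = 27.6586
d((8, -2), (-2, -18)) = 18.868
d((8, -2), (-21, 24)) = 38.9487
d((6, 15), (-15, 23)) = 22.4722
d((6, 15), (-1, 30)) = 16.5529
d((6, 15), (-6, -3)) = 21.6333
d((6, 15), (17, 26)) = 15.5563
d((6, 15), (17, -16)) = 32.8938
d((6, 15), (-10, 19)) = 16.4924
d((6, 15), (-2, -18)) = 33.9559
d((6, 15), (-21, 24)) = 28.4605
d((-15, 23), (-1, 30)) = 15.6525
d((-15, 23), (-6, -3)) = 27.5136
d((-15, 23), (17, 26)) = 32.1403
d((-15, 23), (17, -16)) = 50.448
d((-15, 23), (-10, 19)) = 6.4031
d((-15, 23), (-2, -18)) = 43.0116
d((-15, 23), (-21, 24)) = 6.0828 <-- minimum
d((-1, 30), (-6, -3)) = 33.3766
d((-1, 30), (17, 26)) = 18.4391
d((-1, 30), (17, -16)) = 49.3964
d((-1, 30), (-10, 19)) = 14.2127
d((-1, 30), (-2, -18)) = 48.0104
d((-1, 30), (-21, 24)) = 20.8806
d((-6, -3), (17, 26)) = 37.0135
d((-6, -3), (17, -16)) = 26.4197
d((-6, -3), (-10, 19)) = 22.3607
d((-6, -3), (-2, -18)) = 15.5242
d((-6, -3), (-21, 24)) = 30.8869
d((17, 26), (17, -16)) = 42.0
d((17, 26), (-10, 19)) = 27.8927
d((17, 26), (-2, -18)) = 47.927
d((17, 26), (-21, 24)) = 38.0526
d((17, -16), (-10, 19)) = 44.2041
d((17, -16), (-2, -18)) = 19.105
d((17, -16), (-21, 24)) = 55.1725
d((-10, 19), (-2, -18)) = 37.855
d((-10, 19), (-21, 24)) = 12.083
d((-2, -18), (-21, 24)) = 46.0977

Closest pair: (-15, 23) and (-21, 24) with distance 6.0828

The closest pair is (-15, 23) and (-21, 24) with Euclidean distance 6.0828. For 10 points, brute-force pairwise comparison is shown above. For large n, the divide-and-conquer algorithm (sort by x, recurse on halves, check the dividing strip) achieves O(n log n).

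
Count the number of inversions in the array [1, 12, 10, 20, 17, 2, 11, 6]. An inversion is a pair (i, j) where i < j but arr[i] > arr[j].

Finding inversions in [1, 12, 10, 20, 17, 2, 11, 6]:

(1, 2): arr[1]=12 > arr[2]=10
(1, 5): arr[1]=12 > arr[5]=2
(1, 6): arr[1]=12 > arr[6]=11
(1, 7): arr[1]=12 > arr[7]=6
(2, 5): arr[2]=10 > arr[5]=2
(2, 7): arr[2]=10 > arr[7]=6
(3, 4): arr[3]=20 > arr[4]=17
(3, 5): arr[3]=20 > arr[5]=2
(3, 6): arr[3]=20 > arr[6]=11
(3, 7): arr[3]=20 > arr[7]=6
(4, 5): arr[4]=17 > arr[5]=2
(4, 6): arr[4]=17 > arr[6]=11
(4, 7): arr[4]=17 > arr[7]=6
(6, 7): arr[6]=11 > arr[7]=6

Total inversions: 14

The array has 14 inversion(s): (1,2), (1,5), (1,6), (1,7), (2,5), (2,7), (3,4), (3,5), (3,6), (3,7), (4,5), (4,6), (4,7), (6,7). Each pair (i,j) satisfies i < j and arr[i] > arr[j].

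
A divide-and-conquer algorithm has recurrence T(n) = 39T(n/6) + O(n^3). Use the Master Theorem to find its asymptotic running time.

Master Theorem for T(n) = 39T(n/6) + O(n^3):

a = 39, b = 6, c = 3
log_b(a) = log_6(39) = 2.0447

Case 3: c = 3 > log_6(39) = 2.0447
T(n) = O(n^3) = O(n^3)

For T(n) = 39T(n/6) + O(n^3): log_6(39) = 2.0447. This is Case 3 of the Master Theorem (c > log_b(a), work dominated by root), giving O(n^3).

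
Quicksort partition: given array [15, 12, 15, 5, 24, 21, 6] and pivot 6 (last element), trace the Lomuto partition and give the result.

Lomuto partition with pivot = 6:

Initial array: [15, 12, 15, 5, 24, 21, 6]

arr[0]=15 > 6: no swap
arr[1]=12 > 6: no swap
arr[2]=15 > 6: no swap
arr[3]=5 <= 6: swap with position 0, array becomes [5, 12, 15, 15, 24, 21, 6]
arr[4]=24 > 6: no swap
arr[5]=21 > 6: no swap

Place pivot at position 1: [5, 6, 15, 15, 24, 21, 12]
Pivot position: 1

After partitioning with pivot 6, the array becomes [5, 6, 15, 15, 24, 21, 12]. The pivot is placed at index 1. All elements to the left of the pivot are <= 6, and all elements to the right are > 6.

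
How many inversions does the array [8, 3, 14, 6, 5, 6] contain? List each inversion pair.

Finding inversions in [8, 3, 14, 6, 5, 6]:

(0, 1): arr[0]=8 > arr[1]=3
(0, 3): arr[0]=8 > arr[3]=6
(0, 4): arr[0]=8 > arr[4]=5
(0, 5): arr[0]=8 > arr[5]=6
(2, 3): arr[2]=14 > arr[3]=6
(2, 4): arr[2]=14 > arr[4]=5
(2, 5): arr[2]=14 > arr[5]=6
(3, 4): arr[3]=6 > arr[4]=5

Total inversions: 8

The array has 8 inversion(s): (0,1), (0,3), (0,4), (0,5), (2,3), (2,4), (2,5), (3,4). Each pair (i,j) satisfies i < j and arr[i] > arr[j].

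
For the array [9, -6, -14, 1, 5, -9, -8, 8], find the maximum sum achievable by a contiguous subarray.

Using Kadane's algorithm on [9, -6, -14, 1, 5, -9, -8, 8]:

Scanning through the array:
Position 1 (value -6): max_ending_here = 3, max_so_far = 9
Position 2 (value -14): max_ending_here = -11, max_so_far = 9
Position 3 (value 1): max_ending_here = 1, max_so_far = 9
Position 4 (value 5): max_ending_here = 6, max_so_far = 9
Position 5 (value -9): max_ending_here = -3, max_so_far = 9
Position 6 (value -8): max_ending_here = -8, max_so_far = 9
Position 7 (value 8): max_ending_here = 8, max_so_far = 9

Maximum subarray: [9]
Maximum sum: 9

The maximum subarray is [9] with sum 9. This subarray runs from index 0 to index 0.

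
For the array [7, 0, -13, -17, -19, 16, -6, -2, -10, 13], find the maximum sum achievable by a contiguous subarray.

Using Kadane's algorithm on [7, 0, -13, -17, -19, 16, -6, -2, -10, 13]:

Scanning through the array:
Position 1 (value 0): max_ending_here = 7, max_so_far = 7
Position 2 (value -13): max_ending_here = -6, max_so_far = 7
Position 3 (value -17): max_ending_here = -17, max_so_far = 7
Position 4 (value -19): max_ending_here = -19, max_so_far = 7
Position 5 (value 16): max_ending_here = 16, max_so_far = 16
Position 6 (value -6): max_ending_here = 10, max_so_far = 16
Position 7 (value -2): max_ending_here = 8, max_so_far = 16
Position 8 (value -10): max_ending_here = -2, max_so_far = 16
Position 9 (value 13): max_ending_here = 13, max_so_far = 16

Maximum subarray: [16]
Maximum sum: 16

The maximum subarray is [16] with sum 16. This subarray runs from index 5 to index 5.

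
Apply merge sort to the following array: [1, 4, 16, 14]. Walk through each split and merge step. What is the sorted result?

Merge sort trace:

Split: [1, 4, 16, 14] -> [1, 4] and [16, 14]
  Split: [1, 4] -> [1] and [4]
  Merge: [1] + [4] -> [1, 4]
  Split: [16, 14] -> [16] and [14]
  Merge: [16] + [14] -> [14, 16]
Merge: [1, 4] + [14, 16] -> [1, 4, 14, 16]

Final sorted array: [1, 4, 14, 16]

The merge sort proceeds by recursively splitting the array and merging sorted halves.
After all merges, the sorted array is [1, 4, 14, 16].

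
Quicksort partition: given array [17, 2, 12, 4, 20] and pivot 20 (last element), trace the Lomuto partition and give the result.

Lomuto partition with pivot = 20:

Initial array: [17, 2, 12, 4, 20]

arr[0]=17 <= 20: swap with position 0, array becomes [17, 2, 12, 4, 20]
arr[1]=2 <= 20: swap with position 1, array becomes [17, 2, 12, 4, 20]
arr[2]=12 <= 20: swap with position 2, array becomes [17, 2, 12, 4, 20]
arr[3]=4 <= 20: swap with position 3, array becomes [17, 2, 12, 4, 20]

Place pivot at position 4: [17, 2, 12, 4, 20]
Pivot position: 4

After partitioning with pivot 20, the array becomes [17, 2, 12, 4, 20]. The pivot is placed at index 4. All elements to the left of the pivot are <= 20, and all elements to the right are > 20.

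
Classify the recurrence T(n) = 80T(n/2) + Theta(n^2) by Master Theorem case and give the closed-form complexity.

Master Theorem for T(n) = 80T(n/2) + O(n^2):

a = 80, b = 2, c = 2
log_b(a) = log_2(80) = 6.3219

Case 1: c = 2 < log_2(80) = 6.3219
T(n) = O(n^(log_2 80))

For T(n) = 80T(n/2) + O(n^2): log_2(80) = 6.3219. This is Case 1 of the Master Theorem (c < log_b(a), work dominated by leaves), giving O(n^(log_2 80)).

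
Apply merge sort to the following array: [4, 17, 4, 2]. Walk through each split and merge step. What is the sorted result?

Merge sort trace:

Split: [4, 17, 4, 2] -> [4, 17] and [4, 2]
  Split: [4, 17] -> [4] and [17]
  Merge: [4] + [17] -> [4, 17]
  Split: [4, 2] -> [4] and [2]
  Merge: [4] + [2] -> [2, 4]
Merge: [4, 17] + [2, 4] -> [2, 4, 4, 17]

Final sorted array: [2, 4, 4, 17]

The merge sort proceeds by recursively splitting the array and merging sorted halves.
After all merges, the sorted array is [2, 4, 4, 17].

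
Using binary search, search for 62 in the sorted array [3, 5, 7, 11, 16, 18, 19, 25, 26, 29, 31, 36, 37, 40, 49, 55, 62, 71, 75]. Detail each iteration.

Binary search for 62 in [3, 5, 7, 11, 16, 18, 19, 25, 26, 29, 31, 36, 37, 40, 49, 55, 62, 71, 75]:

lo=0, hi=18, mid=9, arr[mid]=29 -> 29 < 62, search right half
lo=10, hi=18, mid=14, arr[mid]=49 -> 49 < 62, search right half
lo=15, hi=18, mid=16, arr[mid]=62 -> Found target at index 16!

Binary search finds 62 at index 16 after 3 comparisons. The search repeatedly halves the search space by comparing with the middle element.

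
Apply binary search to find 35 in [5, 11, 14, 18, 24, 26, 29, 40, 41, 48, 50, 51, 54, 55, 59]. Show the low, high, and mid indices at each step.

Binary search for 35 in [5, 11, 14, 18, 24, 26, 29, 40, 41, 48, 50, 51, 54, 55, 59]:

lo=0, hi=14, mid=7, arr[mid]=40 -> 40 > 35, search left half
lo=0, hi=6, mid=3, arr[mid]=18 -> 18 < 35, search right half
lo=4, hi=6, mid=5, arr[mid]=26 -> 26 < 35, search right half
lo=6, hi=6, mid=6, arr[mid]=29 -> 29 < 35, search right half
lo=7 > hi=6, target 35 not found

Binary search determines that 35 is not in the array after 4 comparisons. The search space was exhausted without finding the target.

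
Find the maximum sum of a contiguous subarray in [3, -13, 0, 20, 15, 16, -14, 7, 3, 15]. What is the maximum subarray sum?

Using Kadane's algorithm on [3, -13, 0, 20, 15, 16, -14, 7, 3, 15]:

Scanning through the array:
Position 1 (value -13): max_ending_here = -10, max_so_far = 3
Position 2 (value 0): max_ending_here = 0, max_so_far = 3
Position 3 (value 20): max_ending_here = 20, max_so_far = 20
Position 4 (value 15): max_ending_here = 35, max_so_far = 35
Position 5 (value 16): max_ending_here = 51, max_so_far = 51
Position 6 (value -14): max_ending_here = 37, max_so_far = 51
Position 7 (value 7): max_ending_here = 44, max_so_far = 51
Position 8 (value 3): max_ending_here = 47, max_so_far = 51
Position 9 (value 15): max_ending_here = 62, max_so_far = 62

Maximum subarray: [0, 20, 15, 16, -14, 7, 3, 15]
Maximum sum: 62

The maximum subarray is [0, 20, 15, 16, -14, 7, 3, 15] with sum 62. This subarray runs from index 2 to index 9.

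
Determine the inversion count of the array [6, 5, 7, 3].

Finding inversions in [6, 5, 7, 3]:

(0, 1): arr[0]=6 > arr[1]=5
(0, 3): arr[0]=6 > arr[3]=3
(1, 3): arr[1]=5 > arr[3]=3
(2, 3): arr[2]=7 > arr[3]=3

Total inversions: 4

The array has 4 inversion(s): (0,1), (0,3), (1,3), (2,3). Each pair (i,j) satisfies i < j and arr[i] > arr[j].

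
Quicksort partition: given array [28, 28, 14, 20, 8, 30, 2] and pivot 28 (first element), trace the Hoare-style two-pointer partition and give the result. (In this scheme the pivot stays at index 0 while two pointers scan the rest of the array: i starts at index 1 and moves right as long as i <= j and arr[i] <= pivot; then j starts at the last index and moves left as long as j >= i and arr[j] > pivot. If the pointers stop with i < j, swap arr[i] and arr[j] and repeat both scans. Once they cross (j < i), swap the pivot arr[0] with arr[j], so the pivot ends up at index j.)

Hoare-style two-pointer partition with pivot = 28:

Initial array: [28, 28, 14, 20, 8, 30, 2]

Pointers start at i = 1, j = 6.
i stops at index 5 (arr[5]=30 > 28), j stops at index 6 (arr[6]=2 <= 28): swap arr[5] and arr[6], array becomes [28, 28, 14, 20, 8, 2, 30]
i ends at 6, j ends at 5: the pointers have crossed (j < i), so scanning stops.

Swap pivot arr[0] with arr[5] to place pivot at position 5: [2, 28, 14, 20, 8, 28, 30]
Pivot position: 5

After partitioning with pivot 28, the array becomes [2, 28, 14, 20, 8, 28, 30]. The pivot is placed at index 5. All elements to the left of the pivot are <= 28, and all elements to the right are > 28.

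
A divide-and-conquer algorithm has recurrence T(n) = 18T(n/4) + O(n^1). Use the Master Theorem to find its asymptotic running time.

Master Theorem for T(n) = 18T(n/4) + O(n^1):

a = 18, b = 4, c = 1
log_b(a) = log_4(18) = 2.0850

Case 1: c = 1 < log_4(18) = 2.0850
T(n) = O(n^(log_4 18))

For T(n) = 18T(n/4) + O(n^1): log_4(18) = 2.0850. This is Case 1 of the Master Theorem (c < log_b(a), work dominated by leaves), giving O(n^(log_4 18)).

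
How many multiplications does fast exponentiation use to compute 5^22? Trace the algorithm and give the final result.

Computing 5^22 by squaring (build up from 5^1; each line after the first costs one multiplication):

5^1 = 5
5^2 = (5^1)^2 = 5^2 = 25
5^4 = (5^2)^2 = 25^2 = 625
5^5 = 5 * 5^4 = 5 * 625 = 3125
5^10 = (5^5)^2 = 3125^2 = 9765625
5^11 = 5 * 5^10 = 5 * 9765625 = 48828125
5^22 = (5^11)^2 = 48828125^2 = 2384185791015625

Result: 2384185791015625
Multiplications needed: 6 (6 lines after 5^1)

5^22 = 2384185791015625. Using exponentiation by squaring, this requires 6 multiplications. The key idea: if the exponent is even, square the half-power; if odd, multiply by the base once.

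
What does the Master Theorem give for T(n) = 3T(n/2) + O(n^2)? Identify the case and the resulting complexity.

Master Theorem for T(n) = 3T(n/2) + O(n^2):

a = 3, b = 2, c = 2
log_b(a) = log_2(3) = 1.5850

Case 3: c = 2 > log_2(3) = 1.5850
T(n) = O(n^2) = O(n^2)

For T(n) = 3T(n/2) + O(n^2): log_2(3) = 1.5850. This is Case 3 of the Master Theorem (c > log_b(a), work dominated by root), giving O(n^2).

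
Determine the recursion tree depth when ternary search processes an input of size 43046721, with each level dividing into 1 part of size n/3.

For divide and conquer with division factor 3:

Problem sizes at each level:
Level 0: 43046721
Level 1: 14348907
Level 2: 4782969
Level 3: 1594323
Level 4: 531441
Level 5: 177147
Level 6: 59049
Level 7: 19683
Level 8: 6561
Level 9: 2187
Level 10: 729
Level 11: 243
Level 12: 81
Level 13: 27
Level 14: 9
Level 15: 3
Level 16: 1

The root is level 0 and the size-1 base case is level 16 (the tree spans levels 0 through 16, i.e. 17 levels counting the root), so the depth is the number of divisions: log_3(43046721) = 16

The recursion tree depth is log_3(43046721) = 16. At each level, the problem size is divided by 3, so it takes 16 divisions to reduce to a base case of size 1. The algorithm makes 1 recursive call at each level.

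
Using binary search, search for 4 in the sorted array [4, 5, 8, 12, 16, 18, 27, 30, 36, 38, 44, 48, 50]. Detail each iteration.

Binary search for 4 in [4, 5, 8, 12, 16, 18, 27, 30, 36, 38, 44, 48, 50]:

lo=0, hi=12, mid=6, arr[mid]=27 -> 27 > 4, search left half
lo=0, hi=5, mid=2, arr[mid]=8 -> 8 > 4, search left half
lo=0, hi=1, mid=0, arr[mid]=4 -> Found target at index 0!

Binary search finds 4 at index 0 after 3 comparisons. The search repeatedly halves the search space by comparing with the middle element.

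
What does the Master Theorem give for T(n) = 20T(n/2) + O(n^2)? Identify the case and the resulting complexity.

Master Theorem for T(n) = 20T(n/2) + O(n^2):

a = 20, b = 2, c = 2
log_b(a) = log_2(20) = 4.3219

Case 1: c = 2 < log_2(20) = 4.3219
T(n) = O(n^(log_2 20))

For T(n) = 20T(n/2) + O(n^2): log_2(20) = 4.3219. This is Case 1 of the Master Theorem (c < log_b(a), work dominated by leaves), giving O(n^(log_2 20)).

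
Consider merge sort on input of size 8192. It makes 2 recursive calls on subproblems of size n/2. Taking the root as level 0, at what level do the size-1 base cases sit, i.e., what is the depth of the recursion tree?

For divide and conquer with division factor 2:

Problem sizes at each level:
Level 0: 8192
Level 1: 4096
Level 2: 2048
Level 3: 1024
Level 4: 512
Level 5: 256
Level 6: 128
Level 7: 64
Level 8: 32
Level 9: 16
Level 10: 8
Level 11: 4
Level 12: 2
Level 13: 1

The root is level 0 and the size-1 base case is level 13 (the tree spans levels 0 through 13, i.e. 14 levels counting the root), so the depth is the number of divisions: log_2(8192) = 13

The recursion tree depth is log_2(8192) = 13. At each level, the problem size is divided by 2, so it takes 13 divisions to reduce to a base case of size 1. The algorithm makes 2 recursive calls at each level.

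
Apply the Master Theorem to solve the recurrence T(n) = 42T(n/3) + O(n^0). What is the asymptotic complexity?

Master Theorem for T(n) = 42T(n/3) + O(n^0):

a = 42, b = 3, c = 0
log_b(a) = log_3(42) = 3.4022

Case 1: c = 0 < log_3(42) = 3.4022
T(n) = O(n^(log_3 42))

For T(n) = 42T(n/3) + O(n^0): log_3(42) = 3.4022. This is Case 1 of the Master Theorem (c < log_b(a), work dominated by leaves), giving O(n^(log_3 42)).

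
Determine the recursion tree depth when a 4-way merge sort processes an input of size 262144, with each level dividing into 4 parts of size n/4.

For divide and conquer with division factor 4:

Problem sizes at each level:
Level 0: 262144
Level 1: 65536
Level 2: 16384
Level 3: 4096
Level 4: 1024
Level 5: 256
Level 6: 64
Level 7: 16
Level 8: 4
Level 9: 1

The root is level 0 and the size-1 base case is level 9 (the tree spans levels 0 through 9, i.e. 10 levels counting the root), so the depth is the number of divisions: log_4(262144) = 9

The recursion tree depth is log_4(262144) = 9. At each level, the problem size is divided by 4, so it takes 9 divisions to reduce to a base case of size 1. The algorithm makes 4 recursive calls at each level.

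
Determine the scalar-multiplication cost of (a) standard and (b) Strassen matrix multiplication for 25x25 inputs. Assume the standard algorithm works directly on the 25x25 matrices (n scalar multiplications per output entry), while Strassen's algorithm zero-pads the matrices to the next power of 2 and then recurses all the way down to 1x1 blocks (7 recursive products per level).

Matrix multiplication for 25x25 matrices:

Strassen's algorithm requires power-of-2 dimensions. Pad 25x25 to 32x32 (next power of 2).

Standard algorithm: 25^3 = 15625 multiplications
Strassen's algorithm: 7^(log2(32)) = 7^5 = 16807 multiplications
Difference: 15625 - 16807 = -1182 (Strassen uses MORE here due to padding overhead — for small or just-over-power-of-2 n, padding can outweigh the per-level savings)

Standard: 15625 multiplications (25^3). Strassen: 16807 multiplications (7^5, after padding to 32x32). Strassen reduces 8 recursive multiplications to 7 at each level.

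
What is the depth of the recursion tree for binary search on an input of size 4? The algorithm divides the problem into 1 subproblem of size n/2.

For divide and conquer with division factor 2:

Problem sizes at each level:
Level 0: 4
Level 1: 2
Level 2: 1

The root is level 0 and the size-1 base case is level 2 (the tree spans levels 0 through 2, i.e. 3 levels counting the root), so the depth is the number of divisions: log_2(4) = 2

The recursion tree depth is log_2(4) = 2. At each level, the problem size is divided by 2, so it takes 2 divisions to reduce to a base case of size 1. The algorithm makes 1 recursive call at each level.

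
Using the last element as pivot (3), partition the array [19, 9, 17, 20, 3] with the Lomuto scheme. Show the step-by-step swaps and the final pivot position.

Lomuto partition with pivot = 3:

Initial array: [19, 9, 17, 20, 3]

arr[0]=19 > 3: no swap
arr[1]=9 > 3: no swap
arr[2]=17 > 3: no swap
arr[3]=20 > 3: no swap

Place pivot at position 0: [3, 9, 17, 20, 19]
Pivot position: 0

After partitioning with pivot 3, the array becomes [3, 9, 17, 20, 19]. The pivot is placed at index 0. All elements to the left of the pivot are <= 3, and all elements to the right are > 3.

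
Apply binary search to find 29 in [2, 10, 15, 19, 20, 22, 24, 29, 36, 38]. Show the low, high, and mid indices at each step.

Binary search for 29 in [2, 10, 15, 19, 20, 22, 24, 29, 36, 38]:

lo=0, hi=9, mid=4, arr[mid]=20 -> 20 < 29, search right half
lo=5, hi=9, mid=7, arr[mid]=29 -> Found target at index 7!

Binary search finds 29 at index 7 after 2 comparisons. The search repeatedly halves the search space by comparing with the middle element.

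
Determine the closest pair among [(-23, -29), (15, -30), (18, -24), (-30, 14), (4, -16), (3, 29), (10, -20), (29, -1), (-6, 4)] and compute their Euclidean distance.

Computing all pairwise distances among 9 points:

d((-23, -29), (15, -30)) = 38.0132
d((-23, -29), (18, -24)) = 41.3038
d((-23, -29), (-30, 14)) = 43.566
d((-23, -29), (4, -16)) = 29.9666
d((-23, -29), (3, 29)) = 63.561
d((-23, -29), (10, -20)) = 34.2053
d((-23, -29), (29, -1)) = 59.0593
d((-23, -29), (-6, 4)) = 37.1214
d((15, -30), (18, -24)) = 6.7082 <-- minimum
d((15, -30), (-30, 14)) = 62.9365
d((15, -30), (4, -16)) = 17.8045
d((15, -30), (3, 29)) = 60.208
d((15, -30), (10, -20)) = 11.1803
d((15, -30), (29, -1)) = 32.2025
d((15, -30), (-6, 4)) = 39.9625
d((18, -24), (-30, 14)) = 61.2209
d((18, -24), (4, -16)) = 16.1245
d((18, -24), (3, 29)) = 55.0818
d((18, -24), (10, -20)) = 8.9443
d((18, -24), (29, -1)) = 25.4951
d((18, -24), (-6, 4)) = 36.8782
d((-30, 14), (4, -16)) = 45.3431
d((-30, 14), (3, 29)) = 36.2491
d((-30, 14), (10, -20)) = 52.4976
d((-30, 14), (29, -1)) = 60.8769
d((-30, 14), (-6, 4)) = 26.0
d((4, -16), (3, 29)) = 45.0111
d((4, -16), (10, -20)) = 7.2111
d((4, -16), (29, -1)) = 29.1548
d((4, -16), (-6, 4)) = 22.3607
d((3, 29), (10, -20)) = 49.4975
d((3, 29), (29, -1)) = 39.6989
d((3, 29), (-6, 4)) = 26.5707
d((10, -20), (29, -1)) = 26.8701
d((10, -20), (-6, 4)) = 28.8444
d((29, -1), (-6, 4)) = 35.3553

Closest pair: (15, -30) and (18, -24) with distance 6.7082

The closest pair is (15, -30) and (18, -24) with Euclidean distance 6.7082. For 9 points, brute-force pairwise comparison is shown above. For large n, the divide-and-conquer algorithm (sort by x, recurse on halves, check the dividing strip) achieves O(n log n).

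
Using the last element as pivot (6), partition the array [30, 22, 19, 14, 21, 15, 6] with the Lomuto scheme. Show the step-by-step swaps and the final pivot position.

Lomuto partition with pivot = 6:

Initial array: [30, 22, 19, 14, 21, 15, 6]

arr[0]=30 > 6: no swap
arr[1]=22 > 6: no swap
arr[2]=19 > 6: no swap
arr[3]=14 > 6: no swap
arr[4]=21 > 6: no swap
arr[5]=15 > 6: no swap

Place pivot at position 0: [6, 22, 19, 14, 21, 15, 30]
Pivot position: 0

After partitioning with pivot 6, the array becomes [6, 22, 19, 14, 21, 15, 30]. The pivot is placed at index 0. All elements to the left of the pivot are <= 6, and all elements to the right are > 6.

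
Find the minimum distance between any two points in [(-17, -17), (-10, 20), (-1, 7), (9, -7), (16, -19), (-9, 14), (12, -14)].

Computing all pairwise distances among 7 points:

d((-17, -17), (-10, 20)) = 37.6563
d((-17, -17), (-1, 7)) = 28.8444
d((-17, -17), (9, -7)) = 27.8568
d((-17, -17), (16, -19)) = 33.0606
d((-17, -17), (-9, 14)) = 32.0156
d((-17, -17), (12, -14)) = 29.1548
d((-10, 20), (-1, 7)) = 15.8114
d((-10, 20), (9, -7)) = 33.0151
d((-10, 20), (16, -19)) = 46.8722
d((-10, 20), (-9, 14)) = 6.0828 <-- minimum
d((-10, 20), (12, -14)) = 40.4969
d((-1, 7), (9, -7)) = 17.2047
d((-1, 7), (16, -19)) = 31.0644
d((-1, 7), (-9, 14)) = 10.6301
d((-1, 7), (12, -14)) = 24.6982
d((9, -7), (16, -19)) = 13.8924
d((9, -7), (-9, 14)) = 27.6586
d((9, -7), (12, -14)) = 7.6158
d((16, -19), (-9, 14)) = 41.4005
d((16, -19), (12, -14)) = 6.4031
d((-9, 14), (12, -14)) = 35.0

Closest pair: (-10, 20) and (-9, 14) with distance 6.0828

The closest pair is (-10, 20) and (-9, 14) with Euclidean distance 6.0828. For 7 points, brute-force pairwise comparison is shown above. For large n, the divide-and-conquer algorithm (sort by x, recurse on halves, check the dividing strip) achieves O(n log n).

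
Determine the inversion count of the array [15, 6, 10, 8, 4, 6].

Finding inversions in [15, 6, 10, 8, 4, 6]:

(0, 1): arr[0]=15 > arr[1]=6
(0, 2): arr[0]=15 > arr[2]=10
(0, 3): arr[0]=15 > arr[3]=8
(0, 4): arr[0]=15 > arr[4]=4
(0, 5): arr[0]=15 > arr[5]=6
(1, 4): arr[1]=6 > arr[4]=4
(2, 3): arr[2]=10 > arr[3]=8
(2, 4): arr[2]=10 > arr[4]=4
(2, 5): arr[2]=10 > arr[5]=6
(3, 4): arr[3]=8 > arr[4]=4
(3, 5): arr[3]=8 > arr[5]=6

Total inversions: 11

The array has 11 inversion(s): (0,1), (0,2), (0,3), (0,4), (0,5), (1,4), (2,3), (2,4), (2,5), (3,4), (3,5). Each pair (i,j) satisfies i < j and arr[i] > arr[j].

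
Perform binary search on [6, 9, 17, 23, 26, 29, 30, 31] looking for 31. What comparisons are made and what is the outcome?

Binary search for 31 in [6, 9, 17, 23, 26, 29, 30, 31]:

lo=0, hi=7, mid=3, arr[mid]=23 -> 23 < 31, search right half
lo=4, hi=7, mid=5, arr[mid]=29 -> 29 < 31, search right half
lo=6, hi=7, mid=6, arr[mid]=30 -> 30 < 31, search right half
lo=7, hi=7, mid=7, arr[mid]=31 -> Found target at index 7!

Binary search finds 31 at index 7 after 4 comparisons. The search repeatedly halves the search space by comparing with the middle element.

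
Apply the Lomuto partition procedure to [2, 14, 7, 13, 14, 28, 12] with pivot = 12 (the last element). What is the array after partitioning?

Lomuto partition with pivot = 12:

Initial array: [2, 14, 7, 13, 14, 28, 12]

arr[0]=2 <= 12: swap with position 0, array becomes [2, 14, 7, 13, 14, 28, 12]
arr[1]=14 > 12: no swap
arr[2]=7 <= 12: swap with position 1, array becomes [2, 7, 14, 13, 14, 28, 12]
arr[3]=13 > 12: no swap
arr[4]=14 > 12: no swap
arr[5]=28 > 12: no swap

Place pivot at position 2: [2, 7, 12, 13, 14, 28, 14]
Pivot position: 2

After partitioning with pivot 12, the array becomes [2, 7, 12, 13, 14, 28, 14]. The pivot is placed at index 2. All elements to the left of the pivot are <= 12, and all elements to the right are > 12.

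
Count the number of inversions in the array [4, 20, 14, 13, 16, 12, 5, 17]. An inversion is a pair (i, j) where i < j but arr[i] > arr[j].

Finding inversions in [4, 20, 14, 13, 16, 12, 5, 17]:

(1, 2): arr[1]=20 > arr[2]=14
(1, 3): arr[1]=20 > arr[3]=13
(1, 4): arr[1]=20 > arr[4]=16
(1, 5): arr[1]=20 > arr[5]=12
(1, 6): arr[1]=20 > arr[6]=5
(1, 7): arr[1]=20 > arr[7]=17
(2, 3): arr[2]=14 > arr[3]=13
(2, 5): arr[2]=14 > arr[5]=12
(2, 6): arr[2]=14 > arr[6]=5
(3, 5): arr[3]=13 > arr[5]=12
(3, 6): arr[3]=13 > arr[6]=5
(4, 5): arr[4]=16 > arr[5]=12
(4, 6): arr[4]=16 > arr[6]=5
(5, 6): arr[5]=12 > arr[6]=5

Total inversions: 14

The array has 14 inversion(s): (1,2), (1,3), (1,4), (1,5), (1,6), (1,7), (2,3), (2,5), (2,6), (3,5), (3,6), (4,5), (4,6), (5,6). Each pair (i,j) satisfies i < j and arr[i] > arr[j].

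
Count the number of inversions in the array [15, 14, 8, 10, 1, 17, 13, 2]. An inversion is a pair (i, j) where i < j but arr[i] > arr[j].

Finding inversions in [15, 14, 8, 10, 1, 17, 13, 2]:

(0, 1): arr[0]=15 > arr[1]=14
(0, 2): arr[0]=15 > arr[2]=8
(0, 3): arr[0]=15 > arr[3]=10
(0, 4): arr[0]=15 > arr[4]=1
(0, 6): arr[0]=15 > arr[6]=13
(0, 7): arr[0]=15 > arr[7]=2
(1, 2): arr[1]=14 > arr[2]=8
(1, 3): arr[1]=14 > arr[3]=10
(1, 4): arr[1]=14 > arr[4]=1
(1, 6): arr[1]=14 > arr[6]=13
(1, 7): arr[1]=14 > arr[7]=2
(2, 4): arr[2]=8 > arr[4]=1
(2, 7): arr[2]=8 > arr[7]=2
(3, 4): arr[3]=10 > arr[4]=1
(3, 7): arr[3]=10 > arr[7]=2
(5, 6): arr[5]=17 > arr[6]=13
(5, 7): arr[5]=17 > arr[7]=2
(6, 7): arr[6]=13 > arr[7]=2

Total inversions: 18

The array has 18 inversion(s): (0,1), (0,2), (0,3), (0,4), (0,6), (0,7), (1,2), (1,3), (1,4), (1,6), (1,7), (2,4), (2,7), (3,4), (3,7), (5,6), (5,7), (6,7). Each pair (i,j) satisfies i < j and arr[i] > arr[j].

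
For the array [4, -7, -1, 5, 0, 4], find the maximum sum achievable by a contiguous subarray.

Using Kadane's algorithm on [4, -7, -1, 5, 0, 4]:

Scanning through the array:
Position 1 (value -7): max_ending_here = -3, max_so_far = 4
Position 2 (value -1): max_ending_here = -1, max_so_far = 4
Position 3 (value 5): max_ending_here = 5, max_so_far = 5
Position 4 (value 0): max_ending_here = 5, max_so_far = 5
Position 5 (value 4): max_ending_here = 9, max_so_far = 9

Maximum subarray: [5, 0, 4]
Maximum sum: 9

The maximum subarray is [5, 0, 4] with sum 9. This subarray runs from index 3 to index 5.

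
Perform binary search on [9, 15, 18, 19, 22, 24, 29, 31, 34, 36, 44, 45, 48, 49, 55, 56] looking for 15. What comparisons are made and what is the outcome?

Binary search for 15 in [9, 15, 18, 19, 22, 24, 29, 31, 34, 36, 44, 45, 48, 49, 55, 56]:

lo=0, hi=15, mid=7, arr[mid]=31 -> 31 > 15, search left half
lo=0, hi=6, mid=3, arr[mid]=19 -> 19 > 15, search left half
lo=0, hi=2, mid=1, arr[mid]=15 -> Found target at index 1!

Binary search finds 15 at index 1 after 3 comparisons. The search repeatedly halves the search space by comparing with the middle element.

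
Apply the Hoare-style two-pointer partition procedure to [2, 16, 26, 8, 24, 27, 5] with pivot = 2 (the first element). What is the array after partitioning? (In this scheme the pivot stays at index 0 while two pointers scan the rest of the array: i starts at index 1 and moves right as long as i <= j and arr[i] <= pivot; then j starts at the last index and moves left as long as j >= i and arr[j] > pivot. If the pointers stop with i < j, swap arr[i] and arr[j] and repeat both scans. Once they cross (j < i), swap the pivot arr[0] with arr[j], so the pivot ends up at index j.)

Hoare-style two-pointer partition with pivot = 2:

Initial array: [2, 16, 26, 8, 24, 27, 5]

Pointers start at i = 1, j = 6.
i ends at 1, j ends at 0: the pointers have crossed (j < i), so scanning stops.

j = 0, so swapping arr[0] with arr[j] leaves the pivot at position 0: [2, 16, 26, 8, 24, 27, 5]
Pivot position: 0

After partitioning with pivot 2, the array becomes [2, 16, 26, 8, 24, 27, 5]. The pivot is placed at index 0. All elements to the left of the pivot are <= 2, and all elements to the right are > 2.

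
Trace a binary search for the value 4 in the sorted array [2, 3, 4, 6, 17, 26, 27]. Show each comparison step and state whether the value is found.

Binary search for 4 in [2, 3, 4, 6, 17, 26, 27]:

lo=0, hi=6, mid=3, arr[mid]=6 -> 6 > 4, search left half
lo=0, hi=2, mid=1, arr[mid]=3 -> 3 < 4, search right half
lo=2, hi=2, mid=2, arr[mid]=4 -> Found target at index 2!

Binary search finds 4 at index 2 after 3 comparisons. The search repeatedly halves the search space by comparing with the middle element.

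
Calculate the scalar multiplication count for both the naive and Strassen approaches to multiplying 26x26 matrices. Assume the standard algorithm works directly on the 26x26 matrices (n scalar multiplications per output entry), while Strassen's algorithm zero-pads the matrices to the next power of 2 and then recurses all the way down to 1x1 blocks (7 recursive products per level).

Matrix multiplication for 26x26 matrices:

Strassen's algorithm requires power-of-2 dimensions. Pad 26x26 to 32x32 (next power of 2).

Standard algorithm: 26^3 = 17576 multiplications
Strassen's algorithm: 7^(log2(32)) = 7^5 = 16807 multiplications
Savings: 17576 - 16807 = 769 multiplications

Standard: 17576 multiplications (26^3). Strassen: 16807 multiplications (7^5, after padding to 32x32). Strassen reduces 8 recursive multiplications to 7 at each level.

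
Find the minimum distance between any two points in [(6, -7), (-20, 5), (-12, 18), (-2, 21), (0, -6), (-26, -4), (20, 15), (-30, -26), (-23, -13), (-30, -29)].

Computing all pairwise distances among 10 points:

d((6, -7), (-20, 5)) = 28.6356
d((6, -7), (-12, 18)) = 30.8058
d((6, -7), (-2, 21)) = 29.1204
d((6, -7), (0, -6)) = 6.0828
d((6, -7), (-26, -4)) = 32.1403
d((6, -7), (20, 15)) = 26.0768
d((6, -7), (-30, -26)) = 40.7063
d((6, -7), (-23, -13)) = 29.6142
d((6, -7), (-30, -29)) = 42.19
d((-20, 5), (-12, 18)) = 15.2643
d((-20, 5), (-2, 21)) = 24.0832
d((-20, 5), (0, -6)) = 22.8254
d((-20, 5), (-26, -4)) = 10.8167
d((-20, 5), (20, 15)) = 41.2311
d((-20, 5), (-30, -26)) = 32.573
d((-20, 5), (-23, -13)) = 18.2483
d((-20, 5), (-30, -29)) = 35.4401
d((-12, 18), (-2, 21)) = 10.4403
d((-12, 18), (0, -6)) = 26.8328
d((-12, 18), (-26, -4)) = 26.0768
d((-12, 18), (20, 15)) = 32.1403
d((-12, 18), (-30, -26)) = 47.5395
d((-12, 18), (-23, -13)) = 32.8938
d((-12, 18), (-30, -29)) = 50.3289
d((-2, 21), (0, -6)) = 27.074
d((-2, 21), (-26, -4)) = 34.6554
d((-2, 21), (20, 15)) = 22.8035
d((-2, 21), (-30, -26)) = 54.7083
d((-2, 21), (-23, -13)) = 39.9625
d((-2, 21), (-30, -29)) = 57.3062
d((0, -6), (-26, -4)) = 26.0768
d((0, -6), (20, 15)) = 29.0
d((0, -6), (-30, -26)) = 36.0555
d((0, -6), (-23, -13)) = 24.0416
d((0, -6), (-30, -29)) = 37.8021
d((-26, -4), (20, 15)) = 49.7695
d((-26, -4), (-30, -26)) = 22.3607
d((-26, -4), (-23, -13)) = 9.4868
d((-26, -4), (-30, -29)) = 25.318
d((20, 15), (-30, -26)) = 64.6607
d((20, 15), (-23, -13)) = 51.3128
d((20, 15), (-30, -29)) = 66.6033
d((-30, -26), (-23, -13)) = 14.7648
d((-30, -26), (-30, -29)) = 3.0 <-- minimum
d((-23, -13), (-30, -29)) = 17.4642

Closest pair: (-30, -26) and (-30, -29) with distance 3.0

The closest pair is (-30, -26) and (-30, -29) with Euclidean distance 3.0. For 10 points, brute-force pairwise comparison is shown above. For large n, the divide-and-conquer algorithm (sort by x, recurse on halves, check the dividing strip) achieves O(n log n).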